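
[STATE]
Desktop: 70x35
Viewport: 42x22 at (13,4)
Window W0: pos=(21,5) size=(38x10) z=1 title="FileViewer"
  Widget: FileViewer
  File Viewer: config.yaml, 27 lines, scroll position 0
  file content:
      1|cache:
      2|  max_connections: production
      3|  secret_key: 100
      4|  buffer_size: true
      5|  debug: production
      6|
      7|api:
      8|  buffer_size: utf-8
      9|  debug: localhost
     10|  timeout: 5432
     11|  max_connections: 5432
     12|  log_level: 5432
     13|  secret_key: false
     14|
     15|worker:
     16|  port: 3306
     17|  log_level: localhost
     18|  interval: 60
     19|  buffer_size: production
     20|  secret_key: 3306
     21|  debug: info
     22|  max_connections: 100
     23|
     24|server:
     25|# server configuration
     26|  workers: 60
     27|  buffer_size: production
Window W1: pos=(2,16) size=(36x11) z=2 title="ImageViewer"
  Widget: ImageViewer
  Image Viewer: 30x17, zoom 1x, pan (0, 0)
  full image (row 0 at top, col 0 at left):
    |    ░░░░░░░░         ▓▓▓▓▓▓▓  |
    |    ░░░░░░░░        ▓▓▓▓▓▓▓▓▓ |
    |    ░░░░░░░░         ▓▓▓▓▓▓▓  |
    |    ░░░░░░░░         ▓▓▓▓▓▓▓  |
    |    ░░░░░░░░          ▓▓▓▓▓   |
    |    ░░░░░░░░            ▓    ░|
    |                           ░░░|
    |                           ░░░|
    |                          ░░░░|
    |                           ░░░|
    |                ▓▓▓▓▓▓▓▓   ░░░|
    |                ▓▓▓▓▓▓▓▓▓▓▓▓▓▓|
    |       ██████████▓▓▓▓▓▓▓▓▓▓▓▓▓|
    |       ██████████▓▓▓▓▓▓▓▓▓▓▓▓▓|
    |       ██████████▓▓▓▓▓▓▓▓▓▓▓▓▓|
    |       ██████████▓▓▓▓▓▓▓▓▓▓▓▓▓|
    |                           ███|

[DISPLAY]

                                          
        ┏━━━━━━━━━━━━━━━━━━━━━━━━━━━━━━━━━
        ┃ FileViewer                      
        ┠─────────────────────────────────
        ┃cache:                           
        ┃  max_connections: production    
        ┃  secret_key: 100                
        ┃  buffer_size: true              
        ┃  debug: production              
        ┃                                 
        ┗━━━━━━━━━━━━━━━━━━━━━━━━━━━━━━━━━
                                          
━━━━━━━━━━━━━━━━━━━━━━━━┓                 
er                      ┃                 
────────────────────────┨                 
░░         ▓▓▓▓▓▓▓      ┃                 
░░        ▓▓▓▓▓▓▓▓▓     ┃                 
░░         ▓▓▓▓▓▓▓      ┃                 
░░         ▓▓▓▓▓▓▓      ┃                 
░░          ▓▓▓▓▓       ┃                 
░░            ▓    ░    ┃                 
                 ░░░    ┃                 


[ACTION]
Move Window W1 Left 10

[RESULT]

                                          
        ┏━━━━━━━━━━━━━━━━━━━━━━━━━━━━━━━━━
        ┃ FileViewer                      
        ┠─────────────────────────────────
        ┃cache:                           
        ┃  max_connections: production    
        ┃  secret_key: 100                
        ┃  buffer_size: true              
        ┃  debug: production              
        ┃                                 
        ┗━━━━━━━━━━━━━━━━━━━━━━━━━━━━━━━━━
                                          
━━━━━━━━━━━━━━━━━━━━━━┓                   
                      ┃                   
──────────────────────┨                   
         ▓▓▓▓▓▓▓      ┃                   
        ▓▓▓▓▓▓▓▓▓     ┃                   
         ▓▓▓▓▓▓▓      ┃                   
         ▓▓▓▓▓▓▓      ┃                   
          ▓▓▓▓▓       ┃                   
            ▓    ░    ┃                   
               ░░░    ┃                   


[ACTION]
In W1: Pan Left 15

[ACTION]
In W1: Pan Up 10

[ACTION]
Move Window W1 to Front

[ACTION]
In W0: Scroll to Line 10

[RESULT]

                                          
        ┏━━━━━━━━━━━━━━━━━━━━━━━━━━━━━━━━━
        ┃ FileViewer                      
        ┠─────────────────────────────────
        ┃  timeout: 5432                  
        ┃  max_connections: 5432          
        ┃  log_level: 5432                
        ┃  secret_key: false              
        ┃                                 
        ┃worker:                          
        ┗━━━━━━━━━━━━━━━━━━━━━━━━━━━━━━━━━
                                          
━━━━━━━━━━━━━━━━━━━━━━┓                   
                      ┃                   
──────────────────────┨                   
         ▓▓▓▓▓▓▓      ┃                   
        ▓▓▓▓▓▓▓▓▓     ┃                   
         ▓▓▓▓▓▓▓      ┃                   
         ▓▓▓▓▓▓▓      ┃                   
          ▓▓▓▓▓       ┃                   
            ▓    ░    ┃                   
               ░░░    ┃                   


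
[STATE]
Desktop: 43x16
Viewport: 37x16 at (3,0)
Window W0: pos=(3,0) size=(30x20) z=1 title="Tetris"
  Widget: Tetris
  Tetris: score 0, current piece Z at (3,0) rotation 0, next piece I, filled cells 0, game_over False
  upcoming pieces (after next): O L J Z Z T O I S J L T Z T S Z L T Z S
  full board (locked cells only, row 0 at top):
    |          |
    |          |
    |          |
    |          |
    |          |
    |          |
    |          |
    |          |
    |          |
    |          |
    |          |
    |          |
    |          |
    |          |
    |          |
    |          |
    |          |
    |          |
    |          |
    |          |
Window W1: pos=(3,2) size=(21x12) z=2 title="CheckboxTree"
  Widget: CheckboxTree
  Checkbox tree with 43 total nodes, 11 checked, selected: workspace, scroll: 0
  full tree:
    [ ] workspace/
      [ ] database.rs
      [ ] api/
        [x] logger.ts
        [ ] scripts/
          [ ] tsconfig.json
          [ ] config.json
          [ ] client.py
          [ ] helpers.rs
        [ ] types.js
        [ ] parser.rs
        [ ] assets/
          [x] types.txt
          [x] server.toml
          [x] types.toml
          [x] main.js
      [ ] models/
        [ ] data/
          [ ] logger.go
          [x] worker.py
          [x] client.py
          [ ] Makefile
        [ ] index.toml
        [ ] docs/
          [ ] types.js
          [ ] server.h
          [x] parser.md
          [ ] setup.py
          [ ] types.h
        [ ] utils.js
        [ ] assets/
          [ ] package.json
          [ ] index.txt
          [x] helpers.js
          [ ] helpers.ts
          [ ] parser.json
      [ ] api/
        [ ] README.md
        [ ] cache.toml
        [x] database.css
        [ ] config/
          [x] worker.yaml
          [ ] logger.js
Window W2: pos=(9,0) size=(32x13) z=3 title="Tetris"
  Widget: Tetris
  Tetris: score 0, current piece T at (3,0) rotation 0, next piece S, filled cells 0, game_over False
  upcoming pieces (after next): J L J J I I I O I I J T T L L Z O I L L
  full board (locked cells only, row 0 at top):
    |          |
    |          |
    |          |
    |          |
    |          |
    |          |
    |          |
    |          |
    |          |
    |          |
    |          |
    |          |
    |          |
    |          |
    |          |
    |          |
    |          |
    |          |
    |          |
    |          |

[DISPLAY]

┏━━━━━┏━━━━━━━━━━━━━━━━━━━━━━━━━━━━━━
┃ Tetr┃ Tetris                       
┏━━━━━┠──────────────────────────────
┃ Chec┃          │Next:              
┠─────┃          │ ░░                
┃>[-] ┃          │░░                 
┃   [ ┃          │                   
┃   [-┃          │                   
┃     ┃          │                   
┃     ┃          │Score:             
┃     ┃          │0                  
┃     ┃          │                   
┃     ┗━━━━━━━━━━━━━━━━━━━━━━━━━━━━━━
┗━━━━━━━━━━━━━━━━━━━┛        ┃       
┃          │                 ┃       
┃          │                 ┃       


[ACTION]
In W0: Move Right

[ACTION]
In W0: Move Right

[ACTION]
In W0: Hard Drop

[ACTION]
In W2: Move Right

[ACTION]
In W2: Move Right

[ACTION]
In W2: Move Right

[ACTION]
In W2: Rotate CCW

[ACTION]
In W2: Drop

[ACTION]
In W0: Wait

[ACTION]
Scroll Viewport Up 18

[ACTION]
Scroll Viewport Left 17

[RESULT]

   ┏━━━━━┏━━━━━━━━━━━━━━━━━━━━━━━━━━━
   ┃ Tetr┃ Tetris                    
   ┏━━━━━┠───────────────────────────
   ┃ Chec┃          │Next:           
   ┠─────┃          │ ░░             
   ┃>[-] ┃          │░░              
   ┃   [ ┃          │                
   ┃   [-┃          │                
   ┃     ┃          │                
   ┃     ┃          │Score:          
   ┃     ┃          │0               
   ┃     ┃          │                
   ┃     ┗━━━━━━━━━━━━━━━━━━━━━━━━━━━
   ┗━━━━━━━━━━━━━━━━━━━┛        ┃    
   ┃          │                 ┃    
   ┃          │                 ┃    


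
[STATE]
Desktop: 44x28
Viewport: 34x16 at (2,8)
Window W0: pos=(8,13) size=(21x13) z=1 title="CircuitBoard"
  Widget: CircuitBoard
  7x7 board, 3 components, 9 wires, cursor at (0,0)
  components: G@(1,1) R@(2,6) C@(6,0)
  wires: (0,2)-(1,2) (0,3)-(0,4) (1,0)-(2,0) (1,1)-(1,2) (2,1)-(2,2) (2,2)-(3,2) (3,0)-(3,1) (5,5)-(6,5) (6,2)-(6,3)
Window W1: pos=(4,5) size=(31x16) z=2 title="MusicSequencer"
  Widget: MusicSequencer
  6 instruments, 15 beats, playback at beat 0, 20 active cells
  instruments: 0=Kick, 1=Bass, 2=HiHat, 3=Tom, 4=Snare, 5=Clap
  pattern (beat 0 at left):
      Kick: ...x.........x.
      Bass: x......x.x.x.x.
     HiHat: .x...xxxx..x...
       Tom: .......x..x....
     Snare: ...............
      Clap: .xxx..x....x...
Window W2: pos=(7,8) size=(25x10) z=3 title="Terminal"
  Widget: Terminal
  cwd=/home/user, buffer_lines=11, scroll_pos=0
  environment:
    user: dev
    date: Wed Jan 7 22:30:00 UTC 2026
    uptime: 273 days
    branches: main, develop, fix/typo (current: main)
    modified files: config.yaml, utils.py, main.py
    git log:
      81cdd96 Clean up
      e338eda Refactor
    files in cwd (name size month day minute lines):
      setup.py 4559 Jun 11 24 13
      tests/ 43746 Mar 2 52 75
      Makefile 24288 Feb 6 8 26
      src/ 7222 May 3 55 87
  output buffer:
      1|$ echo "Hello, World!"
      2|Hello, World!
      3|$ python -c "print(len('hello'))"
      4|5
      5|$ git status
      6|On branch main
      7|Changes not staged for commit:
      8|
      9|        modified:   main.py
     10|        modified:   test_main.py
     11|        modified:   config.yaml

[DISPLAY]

  ┃  ┏━━━━━━━━━━━━━━━━━━━━━━━┓  ┃ 
  ┃  ┃ Terminal              ┃  ┃ 
  ┃  ┠───────────────────────┨  ┃ 
  ┃ H┃$ echo "Hello, World!" ┃  ┃ 
  ┃  ┃Hello, World!          ┃  ┃ 
  ┃ S┃$ python -c "print(len(┃  ┃ 
  ┃  ┃5                      ┃  ┃ 
  ┃  ┃$ git status           ┃  ┃ 
  ┃  ┃On branch main         ┃  ┃ 
  ┃  ┗━━━━━━━━━━━━━━━━━━━━━━━┛  ┃ 
  ┃                             ┃ 
  ┃                             ┃ 
  ┗━━━━━━━━━━━━━━━━━━━━━━━━━━━━━┛ 
      ┃2   ·   · ─ ·      ┃       
      ┃            │      ┃       
      ┃3   · ─ ·   ·      ┃       


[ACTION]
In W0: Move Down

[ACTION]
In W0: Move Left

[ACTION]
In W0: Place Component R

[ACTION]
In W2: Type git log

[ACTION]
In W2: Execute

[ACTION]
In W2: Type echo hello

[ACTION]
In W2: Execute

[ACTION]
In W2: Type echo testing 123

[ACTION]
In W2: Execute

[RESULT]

  ┃  ┏━━━━━━━━━━━━━━━━━━━━━━━┓  ┃ 
  ┃  ┃ Terminal              ┃  ┃ 
  ┃  ┠───────────────────────┨  ┃ 
  ┃ H┃e338eda Refactor       ┃  ┃ 
  ┃  ┃$ echo hello           ┃  ┃ 
  ┃ S┃hello                  ┃  ┃ 
  ┃  ┃$ echo testing 123     ┃  ┃ 
  ┃  ┃testing 123            ┃  ┃ 
  ┃  ┃$ █                    ┃  ┃ 
  ┃  ┗━━━━━━━━━━━━━━━━━━━━━━━┛  ┃ 
  ┃                             ┃ 
  ┃                             ┃ 
  ┗━━━━━━━━━━━━━━━━━━━━━━━━━━━━━┛ 
      ┃2   ·   · ─ ·      ┃       
      ┃            │      ┃       
      ┃3   · ─ ·   ·      ┃       


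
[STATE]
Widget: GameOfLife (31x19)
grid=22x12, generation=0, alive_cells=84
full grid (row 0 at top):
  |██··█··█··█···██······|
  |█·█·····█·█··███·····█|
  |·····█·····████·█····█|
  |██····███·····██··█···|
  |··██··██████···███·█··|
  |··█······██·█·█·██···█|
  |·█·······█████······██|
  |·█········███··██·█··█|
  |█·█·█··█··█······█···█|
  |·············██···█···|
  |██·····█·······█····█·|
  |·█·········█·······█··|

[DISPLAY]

Gen: 0                         
██··█··█··█···██······         
█·█·····█·█··███·····█         
·····█·····████·█····█         
██····███·····██··█···         
··██··██████···███·█··         
··█······██·█·█·██···█         
·█·······█████······██         
·█········███··██·█··█         
█·█·█··█··█······█···█         
·············██···█···         
██·····█·······█····█·         
·█·········█·······█··         
                               
                               
                               
                               
                               
                               


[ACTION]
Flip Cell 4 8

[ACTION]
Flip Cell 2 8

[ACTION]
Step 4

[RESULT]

Gen: 4                         
██······█████·········         
█··········██·········         
█·█··█·█████····█·····         
·······███·······█····         
·█················██··         
···███··········██····         
············█··█·██···         
·············███████··         
··················█···         
██···············██···         
·················██···         
······················         
                               
                               
                               
                               
                               
                               


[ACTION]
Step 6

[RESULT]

Gen: 10                        
······█·█·············         
·····█···█············         
····█···█········███··         
····█··██·······█··█··         
·······█·······██·██··         
···██··········█······         
···███·········█·█····         
················██····         
················██····         
······················         
······················         
······················         
                               
                               
                               
                               
                               
                               


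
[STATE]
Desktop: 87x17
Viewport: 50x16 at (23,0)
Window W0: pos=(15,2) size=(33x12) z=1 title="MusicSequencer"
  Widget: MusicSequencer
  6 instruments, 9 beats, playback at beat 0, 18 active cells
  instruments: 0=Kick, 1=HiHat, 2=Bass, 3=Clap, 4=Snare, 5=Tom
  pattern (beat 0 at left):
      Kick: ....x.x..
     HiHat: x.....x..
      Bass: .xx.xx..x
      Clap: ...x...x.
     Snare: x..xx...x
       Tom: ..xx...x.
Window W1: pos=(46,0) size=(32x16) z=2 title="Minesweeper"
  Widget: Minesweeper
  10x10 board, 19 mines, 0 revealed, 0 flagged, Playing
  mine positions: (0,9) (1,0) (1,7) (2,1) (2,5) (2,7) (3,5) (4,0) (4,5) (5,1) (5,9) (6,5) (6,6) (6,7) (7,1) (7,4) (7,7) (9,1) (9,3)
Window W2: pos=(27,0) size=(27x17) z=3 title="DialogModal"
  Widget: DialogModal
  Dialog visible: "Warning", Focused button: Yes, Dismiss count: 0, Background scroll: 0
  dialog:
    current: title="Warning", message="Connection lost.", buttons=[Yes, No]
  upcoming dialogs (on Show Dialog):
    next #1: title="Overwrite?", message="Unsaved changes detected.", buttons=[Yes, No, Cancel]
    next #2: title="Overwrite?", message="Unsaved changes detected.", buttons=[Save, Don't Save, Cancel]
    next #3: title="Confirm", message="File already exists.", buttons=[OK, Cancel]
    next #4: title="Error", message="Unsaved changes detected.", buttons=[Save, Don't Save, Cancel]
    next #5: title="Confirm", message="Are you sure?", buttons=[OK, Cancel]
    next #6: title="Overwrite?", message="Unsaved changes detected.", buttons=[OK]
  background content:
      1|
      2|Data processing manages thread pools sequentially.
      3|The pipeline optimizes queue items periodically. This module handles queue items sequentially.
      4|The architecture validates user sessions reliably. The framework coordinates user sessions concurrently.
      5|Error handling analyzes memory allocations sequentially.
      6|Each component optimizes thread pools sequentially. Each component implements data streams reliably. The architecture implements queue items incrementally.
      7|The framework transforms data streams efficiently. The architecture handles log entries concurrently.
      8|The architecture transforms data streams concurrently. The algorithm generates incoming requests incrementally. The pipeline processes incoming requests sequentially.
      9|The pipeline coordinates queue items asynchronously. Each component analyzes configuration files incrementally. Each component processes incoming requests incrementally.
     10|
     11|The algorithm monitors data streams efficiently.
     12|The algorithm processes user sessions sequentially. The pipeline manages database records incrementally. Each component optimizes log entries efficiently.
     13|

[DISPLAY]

    ┏━━━━━━━━━━━━━━━━━━━━━━━━━┓━━━━━━━━━━━━━━━━━━━
    ┃ DialogModal             ┃eeper              
━━━━┠─────────────────────────┨───────────────────
eque┃                         ┃■■■                
────┃Data processing manages t┃■■■                
1234┃The pipeline optimizes qu┃■■■                
···█┃The architecture validate┃■■■                
····┃Er┌──────────────────┐s m┃■■■                
██·█┃Ea│     Warning      │es ┃■■■                
··█·┃Th│ Connection lost. │ms ┃■■■                
··██┃Th│    [Yes]  No     │for┃■■■                
·██·┃Th└──────────────────┘es ┃■■■                
    ┃                         ┃■■■                
━━━━┃The algorithm monitors da┃                   
    ┃The algorithm processes u┃                   
    ┃                         ┃━━━━━━━━━━━━━━━━━━━


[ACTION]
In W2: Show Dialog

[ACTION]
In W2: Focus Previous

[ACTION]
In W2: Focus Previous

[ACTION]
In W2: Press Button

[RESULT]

    ┏━━━━━━━━━━━━━━━━━━━━━━━━━┓━━━━━━━━━━━━━━━━━━━
    ┃ DialogModal             ┃eeper              
━━━━┠─────────────────────────┨───────────────────
eque┃                         ┃■■■                
────┃Data processing manages t┃■■■                
1234┃The pipeline optimizes qu┃■■■                
···█┃The architecture validate┃■■■                
····┃Error handling analyzes m┃■■■                
██·█┃Each component optimizes ┃■■■                
··█·┃The framework transforms ┃■■■                
··██┃The architecture transfor┃■■■                
·██·┃The pipeline coordinates ┃■■■                
    ┃                         ┃■■■                
━━━━┃The algorithm monitors da┃                   
    ┃The algorithm processes u┃                   
    ┃                         ┃━━━━━━━━━━━━━━━━━━━


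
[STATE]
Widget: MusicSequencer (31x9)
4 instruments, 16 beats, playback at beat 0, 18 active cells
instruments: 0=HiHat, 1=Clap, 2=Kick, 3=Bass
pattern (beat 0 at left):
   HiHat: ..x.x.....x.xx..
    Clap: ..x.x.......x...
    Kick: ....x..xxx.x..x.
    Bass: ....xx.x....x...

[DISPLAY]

      ▼123456789012345         
 HiHat··█·█·····█·██··         
  Clap··█·█·······█···         
  Kick····█··███·█··█·         
  Bass····██·█····█···         
                               
                               
                               
                               


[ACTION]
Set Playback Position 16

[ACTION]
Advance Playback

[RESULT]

      0▼23456789012345         
 HiHat··█·█·····█·██··         
  Clap··█·█·······█···         
  Kick····█··███·█··█·         
  Bass····██·█····█···         
                               
                               
                               
                               


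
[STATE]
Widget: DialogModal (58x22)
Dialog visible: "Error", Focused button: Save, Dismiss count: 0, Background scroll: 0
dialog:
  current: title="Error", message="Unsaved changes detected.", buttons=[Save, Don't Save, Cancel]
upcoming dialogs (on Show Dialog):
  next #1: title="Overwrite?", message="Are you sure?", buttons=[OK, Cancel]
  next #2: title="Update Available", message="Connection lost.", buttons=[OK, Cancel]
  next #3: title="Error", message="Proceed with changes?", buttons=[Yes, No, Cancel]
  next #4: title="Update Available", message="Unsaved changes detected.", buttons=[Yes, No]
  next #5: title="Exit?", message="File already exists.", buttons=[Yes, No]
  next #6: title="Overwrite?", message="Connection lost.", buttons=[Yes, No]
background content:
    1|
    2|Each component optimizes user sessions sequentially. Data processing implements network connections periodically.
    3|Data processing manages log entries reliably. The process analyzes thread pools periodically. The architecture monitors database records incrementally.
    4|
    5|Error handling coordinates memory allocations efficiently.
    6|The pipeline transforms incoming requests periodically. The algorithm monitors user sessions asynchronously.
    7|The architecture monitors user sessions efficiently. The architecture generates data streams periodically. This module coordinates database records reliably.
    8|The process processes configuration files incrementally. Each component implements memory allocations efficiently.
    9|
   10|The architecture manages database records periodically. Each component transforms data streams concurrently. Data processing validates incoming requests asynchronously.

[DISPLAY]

                                                          
Each component optimizes user sessions sequentially. Data 
Data processing manages log entries reliably. The process 
                                                          
Error handling coordinates memory allocations efficiently.
The pipeline transforms incoming requests periodically. Th
The architecture monitors user sessions efficiently. The a
The process processes configuration files incrementally. E
             ┌──────────────────────────────┐             
The architect│            Error             │iodically. Ea
             │  Unsaved changes detected.   │             
             │ [Save]  Don't Save   Cancel  │             
             └──────────────────────────────┘             
                                                          
                                                          
                                                          
                                                          
                                                          
                                                          
                                                          
                                                          
                                                          


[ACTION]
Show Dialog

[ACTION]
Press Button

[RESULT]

                                                          
Each component optimizes user sessions sequentially. Data 
Data processing manages log entries reliably. The process 
                                                          
Error handling coordinates memory allocations efficiently.
The pipeline transforms incoming requests periodically. Th
The architecture monitors user sessions efficiently. The a
The process processes configuration files incrementally. E
                                                          
The architecture manages database records periodically. Ea
                                                          
                                                          
                                                          
                                                          
                                                          
                                                          
                                                          
                                                          
                                                          
                                                          
                                                          
                                                          


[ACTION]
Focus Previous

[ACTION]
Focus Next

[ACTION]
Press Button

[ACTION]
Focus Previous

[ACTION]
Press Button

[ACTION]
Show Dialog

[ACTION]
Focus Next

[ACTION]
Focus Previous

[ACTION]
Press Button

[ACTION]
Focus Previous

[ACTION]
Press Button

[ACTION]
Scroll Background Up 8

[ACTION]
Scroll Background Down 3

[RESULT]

                                                          
Error handling coordinates memory allocations efficiently.
The pipeline transforms incoming requests periodically. Th
The architecture monitors user sessions efficiently. The a
The process processes configuration files incrementally. E
                                                          
The architecture manages database records periodically. Ea
                                                          
                                                          
                                                          
                                                          
                                                          
                                                          
                                                          
                                                          
                                                          
                                                          
                                                          
                                                          
                                                          
                                                          
                                                          


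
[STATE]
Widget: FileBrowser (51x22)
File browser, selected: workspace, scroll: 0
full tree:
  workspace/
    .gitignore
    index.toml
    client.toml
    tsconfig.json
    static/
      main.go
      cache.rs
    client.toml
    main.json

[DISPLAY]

> [-] workspace/                                   
    .gitignore                                     
    index.toml                                     
    client.toml                                    
    tsconfig.json                                  
    [+] static/                                    
    client.toml                                    
    main.json                                      
                                                   
                                                   
                                                   
                                                   
                                                   
                                                   
                                                   
                                                   
                                                   
                                                   
                                                   
                                                   
                                                   
                                                   


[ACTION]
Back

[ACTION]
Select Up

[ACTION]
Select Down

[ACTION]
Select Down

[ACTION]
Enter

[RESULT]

  [-] workspace/                                   
    .gitignore                                     
  > index.toml                                     
    client.toml                                    
    tsconfig.json                                  
    [+] static/                                    
    client.toml                                    
    main.json                                      
                                                   
                                                   
                                                   
                                                   
                                                   
                                                   
                                                   
                                                   
                                                   
                                                   
                                                   
                                                   
                                                   
                                                   


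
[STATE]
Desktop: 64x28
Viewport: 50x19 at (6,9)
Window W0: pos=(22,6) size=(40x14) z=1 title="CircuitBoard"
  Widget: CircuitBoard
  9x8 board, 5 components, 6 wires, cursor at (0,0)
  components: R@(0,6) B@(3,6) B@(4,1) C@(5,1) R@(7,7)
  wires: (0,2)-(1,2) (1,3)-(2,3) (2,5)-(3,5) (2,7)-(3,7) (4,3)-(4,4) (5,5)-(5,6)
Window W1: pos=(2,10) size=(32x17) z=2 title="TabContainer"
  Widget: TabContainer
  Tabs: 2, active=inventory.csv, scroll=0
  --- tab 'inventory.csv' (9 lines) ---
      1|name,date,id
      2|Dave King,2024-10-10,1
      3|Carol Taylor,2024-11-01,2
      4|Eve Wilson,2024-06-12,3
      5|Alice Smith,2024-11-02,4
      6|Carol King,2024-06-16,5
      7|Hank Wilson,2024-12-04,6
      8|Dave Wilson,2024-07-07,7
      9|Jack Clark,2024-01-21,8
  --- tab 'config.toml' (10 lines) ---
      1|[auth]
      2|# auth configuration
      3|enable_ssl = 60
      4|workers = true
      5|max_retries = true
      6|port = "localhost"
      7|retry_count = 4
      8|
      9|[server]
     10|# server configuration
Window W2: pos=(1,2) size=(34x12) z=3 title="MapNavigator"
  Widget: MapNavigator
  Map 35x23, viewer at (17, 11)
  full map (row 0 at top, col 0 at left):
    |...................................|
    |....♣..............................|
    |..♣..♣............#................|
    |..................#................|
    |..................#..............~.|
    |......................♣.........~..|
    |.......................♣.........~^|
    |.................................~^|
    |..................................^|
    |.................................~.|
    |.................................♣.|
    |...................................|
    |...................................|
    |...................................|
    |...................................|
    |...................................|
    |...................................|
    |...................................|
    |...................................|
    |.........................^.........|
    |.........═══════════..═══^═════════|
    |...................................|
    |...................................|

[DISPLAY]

............@...............┃ 5 6 7 8             
............................┃·               R    
............................┃│                    
............................┃·   ·                
━━━━━━━━━━━━━━━━━━━━━━━━━━━━┛    │                
───────────────────────────┃     ·       ·       ·
e,date,id                  ┃             │       │
e King,2024-10-10,1        ┃             ·   B   ·
ol Taylor,2024-11-01,2     ┃                      
 Wilson,2024-06-12,3       ┃     · ─ ·            
ce Smith,2024-11-02,4      ┃━━━━━━━━━━━━━━━━━━━━━━
ol King,2024-06-16,5       ┃                      
k Wilson,2024-12-04,6      ┃                      
e Wilson,2024-07-07,7      ┃                      
k Clark,2024-01-21,8       ┃                      
                           ┃                      
                           ┃                      
━━━━━━━━━━━━━━━━━━━━━━━━━━━┛                      
                                                  


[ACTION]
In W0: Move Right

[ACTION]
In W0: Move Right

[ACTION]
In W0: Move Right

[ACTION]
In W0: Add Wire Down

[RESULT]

............@...............┃ 5 6 7 8             
............................┃·  [.]          R    
............................┃│   │                
............................┃·   ·                
━━━━━━━━━━━━━━━━━━━━━━━━━━━━┛    │                
───────────────────────────┃     ·       ·       ·
e,date,id                  ┃             │       │
e King,2024-10-10,1        ┃             ·   B   ·
ol Taylor,2024-11-01,2     ┃                      
 Wilson,2024-06-12,3       ┃     · ─ ·            
ce Smith,2024-11-02,4      ┃━━━━━━━━━━━━━━━━━━━━━━
ol King,2024-06-16,5       ┃                      
k Wilson,2024-12-04,6      ┃                      
e Wilson,2024-07-07,7      ┃                      
k Clark,2024-01-21,8       ┃                      
                           ┃                      
                           ┃                      
━━━━━━━━━━━━━━━━━━━━━━━━━━━┛                      
                                                  


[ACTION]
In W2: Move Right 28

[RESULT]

............@               ┃ 5 6 7 8             
.............               ┃·  [.]          R    
.............               ┃│   │                
.............               ┃·   ·                
━━━━━━━━━━━━━━━━━━━━━━━━━━━━┛    │                
───────────────────────────┃     ·       ·       ·
e,date,id                  ┃             │       │
e King,2024-10-10,1        ┃             ·   B   ·
ol Taylor,2024-11-01,2     ┃                      
 Wilson,2024-06-12,3       ┃     · ─ ·            
ce Smith,2024-11-02,4      ┃━━━━━━━━━━━━━━━━━━━━━━
ol King,2024-06-16,5       ┃                      
k Wilson,2024-12-04,6      ┃                      
e Wilson,2024-07-07,7      ┃                      
k Clark,2024-01-21,8       ┃                      
                           ┃                      
                           ┃                      
━━━━━━━━━━━━━━━━━━━━━━━━━━━┛                      
                                                  


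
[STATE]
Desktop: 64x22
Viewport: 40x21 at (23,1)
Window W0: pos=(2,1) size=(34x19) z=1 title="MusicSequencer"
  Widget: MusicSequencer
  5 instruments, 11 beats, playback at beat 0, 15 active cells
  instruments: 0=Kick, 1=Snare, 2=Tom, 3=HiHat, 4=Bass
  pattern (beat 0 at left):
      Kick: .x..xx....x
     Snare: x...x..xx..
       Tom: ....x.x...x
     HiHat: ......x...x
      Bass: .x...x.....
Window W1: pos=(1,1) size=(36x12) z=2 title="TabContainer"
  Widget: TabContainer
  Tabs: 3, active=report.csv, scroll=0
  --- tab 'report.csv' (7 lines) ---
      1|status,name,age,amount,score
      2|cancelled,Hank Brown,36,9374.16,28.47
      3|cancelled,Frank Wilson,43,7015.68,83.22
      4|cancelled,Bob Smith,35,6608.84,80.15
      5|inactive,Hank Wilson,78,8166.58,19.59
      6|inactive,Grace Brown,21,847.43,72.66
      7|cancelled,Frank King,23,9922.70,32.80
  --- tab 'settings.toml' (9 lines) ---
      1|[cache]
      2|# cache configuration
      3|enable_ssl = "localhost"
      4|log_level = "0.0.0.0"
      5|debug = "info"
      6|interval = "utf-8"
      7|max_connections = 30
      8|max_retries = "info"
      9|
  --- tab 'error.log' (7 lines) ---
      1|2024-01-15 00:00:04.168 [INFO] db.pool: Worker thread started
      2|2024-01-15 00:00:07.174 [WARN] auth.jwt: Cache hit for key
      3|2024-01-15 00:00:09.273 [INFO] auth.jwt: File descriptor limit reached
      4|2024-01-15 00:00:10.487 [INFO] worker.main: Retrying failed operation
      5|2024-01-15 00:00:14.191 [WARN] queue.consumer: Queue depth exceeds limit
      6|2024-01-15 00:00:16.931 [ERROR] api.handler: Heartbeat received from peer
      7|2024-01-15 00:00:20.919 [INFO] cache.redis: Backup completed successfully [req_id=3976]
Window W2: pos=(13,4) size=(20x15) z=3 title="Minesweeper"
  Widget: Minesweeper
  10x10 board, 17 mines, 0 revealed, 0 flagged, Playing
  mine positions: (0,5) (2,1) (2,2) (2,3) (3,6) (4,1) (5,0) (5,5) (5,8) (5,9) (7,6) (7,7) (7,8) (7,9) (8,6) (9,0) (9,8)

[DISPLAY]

━━━━━━━━━━━━━┓                          
             ┃                          
─────────────┨                          
━━━━━━━━━┓rro┃                          
per      ┃───┃                          
─────────┨   ┃                          
■        ┃,28┃                          
■        ┃68,┃                          
■        ┃80.┃                          
■        ┃,19┃                          
■        ┃72.┃                          
■        ┃━━━┛                          
■        ┃  ┃                           
■        ┃  ┃                           
■        ┃  ┃                           
■        ┃  ┃                           
         ┃  ┃                           
━━━━━━━━━┛  ┃                           
━━━━━━━━━━━━┛                           
                                        
                                        


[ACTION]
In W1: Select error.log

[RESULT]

━━━━━━━━━━━━━┓                          
             ┃                          
─────────────┨                          
━━━━━━━━━┓rro┃                          
per      ┃───┃                          
─────────┨db.┃                          
■        ┃aut┃                          
■        ┃aut┃                          
■        ┃wor┃                          
■        ┃que┃                          
■        ┃ ap┃                          
■        ┃━━━┛                          
■        ┃  ┃                           
■        ┃  ┃                           
■        ┃  ┃                           
■        ┃  ┃                           
         ┃  ┃                           
━━━━━━━━━┛  ┃                           
━━━━━━━━━━━━┛                           
                                        
                                        


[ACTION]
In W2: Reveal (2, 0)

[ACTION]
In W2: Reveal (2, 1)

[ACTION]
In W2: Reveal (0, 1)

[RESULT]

━━━━━━━━━━━━━┓                          
             ┃                          
─────────────┨                          
━━━━━━━━━┓rro┃                          
per      ┃───┃                          
─────────┨db.┃                          
■        ┃aut┃                          
■        ┃aut┃                          
■        ┃wor┃                          
■        ┃que┃                          
■        ┃ ap┃                          
✹        ┃━━━┛                          
■        ┃  ┃                           
✹        ┃  ┃                           
■        ┃  ┃                           
■        ┃  ┃                           
         ┃  ┃                           
━━━━━━━━━┛  ┃                           
━━━━━━━━━━━━┛                           
                                        
                                        
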